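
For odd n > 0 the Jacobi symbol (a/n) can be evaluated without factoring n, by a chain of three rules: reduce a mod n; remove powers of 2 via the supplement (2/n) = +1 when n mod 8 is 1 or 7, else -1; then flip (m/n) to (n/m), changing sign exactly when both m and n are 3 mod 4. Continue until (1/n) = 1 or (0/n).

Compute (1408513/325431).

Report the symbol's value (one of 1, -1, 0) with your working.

(1408513/325431): 1408513 mod 325431 = 106789, so (1408513/325431) = (106789/325431)
flip (106789/325431) -> (325431/106789): both odd, 106789 mod 4 = 1, 325431 mod 4 = 3, so the flip contributes +1; sign now +1
(325431/106789): 325431 mod 106789 = 5064, so (325431/106789) = (5064/106789)
factor out 2^3: 5064 = 2^3·633; with 106789 mod 8 = 5, (2/106789) = -1; sign now -1; continue with (633/106789)
flip (633/106789) -> (106789/633): both odd, 633 mod 4 = 1, 106789 mod 4 = 1, so the flip contributes +1; sign now -1
(106789/633): 106789 mod 633 = 445, so (106789/633) = (445/633)
flip (445/633) -> (633/445): both odd, 445 mod 4 = 1, 633 mod 4 = 1, so the flip contributes +1; sign now -1
(633/445): 633 mod 445 = 188, so (633/445) = (188/445)
factor out 2^2: 188 = 2^2·47; with 445 mod 8 = 5, (2/445) = -1; sign now -1; continue with (47/445)
flip (47/445) -> (445/47): both odd, 47 mod 4 = 3, 445 mod 4 = 1, so the flip contributes +1; sign now -1
(445/47): 445 mod 47 = 22, so (445/47) = (22/47)
factor out 2^1: 22 = 2^1·11; with 47 mod 8 = 7, (2/47) = +1; sign now -1; continue with (11/47)
flip (11/47) -> (47/11): both odd, 11 mod 4 = 3, 47 mod 4 = 3, so the flip contributes -1; sign now +1
(47/11): 47 mod 11 = 3, so (47/11) = (3/11)
flip (3/11) -> (11/3): both odd, 3 mod 4 = 3, 11 mod 4 = 3, so the flip contributes -1; sign now -1
(11/3): 11 mod 3 = 2, so (11/3) = (2/3)
factor out 2^1: 2 = 2^1·1; with 3 mod 8 = 3, (2/3) = -1; sign now +1; continue with (1/3)
reached (1/3) = 1, so the symbol is +1

1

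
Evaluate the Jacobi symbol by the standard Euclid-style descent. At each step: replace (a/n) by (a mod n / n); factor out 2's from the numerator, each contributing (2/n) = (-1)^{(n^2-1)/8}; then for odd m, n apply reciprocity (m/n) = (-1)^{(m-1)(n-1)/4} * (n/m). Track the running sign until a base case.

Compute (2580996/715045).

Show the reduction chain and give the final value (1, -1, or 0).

(2580996/715045): 2580996 mod 715045 = 435861, so (2580996/715045) = (435861/715045)
flip (435861/715045) -> (715045/435861): both odd, 435861 mod 4 = 1, 715045 mod 4 = 1, so the flip contributes +1; sign now +1
(715045/435861): 715045 mod 435861 = 279184, so (715045/435861) = (279184/435861)
factor out 2^4: 279184 = 2^4·17449; with 435861 mod 8 = 5, (2/435861) = -1; sign now +1; continue with (17449/435861)
flip (17449/435861) -> (435861/17449): both odd, 17449 mod 4 = 1, 435861 mod 4 = 1, so the flip contributes +1; sign now +1
(435861/17449): 435861 mod 17449 = 17085, so (435861/17449) = (17085/17449)
flip (17085/17449) -> (17449/17085): both odd, 17085 mod 4 = 1, 17449 mod 4 = 1, so the flip contributes +1; sign now +1
(17449/17085): 17449 mod 17085 = 364, so (17449/17085) = (364/17085)
factor out 2^2: 364 = 2^2·91; with 17085 mod 8 = 5, (2/17085) = -1; sign now +1; continue with (91/17085)
flip (91/17085) -> (17085/91): both odd, 91 mod 4 = 3, 17085 mod 4 = 1, so the flip contributes +1; sign now +1
(17085/91): 17085 mod 91 = 68, so (17085/91) = (68/91)
factor out 2^2: 68 = 2^2·17; with 91 mod 8 = 3, (2/91) = -1; sign now +1; continue with (17/91)
flip (17/91) -> (91/17): both odd, 17 mod 4 = 1, 91 mod 4 = 3, so the flip contributes +1; sign now +1
(91/17): 91 mod 17 = 6, so (91/17) = (6/17)
factor out 2^1: 6 = 2^1·3; with 17 mod 8 = 1, (2/17) = +1; sign now +1; continue with (3/17)
flip (3/17) -> (17/3): both odd, 3 mod 4 = 3, 17 mod 4 = 1, so the flip contributes +1; sign now +1
(17/3): 17 mod 3 = 2, so (17/3) = (2/3)
factor out 2^1: 2 = 2^1·1; with 3 mod 8 = 3, (2/3) = -1; sign now -1; continue with (1/3)
reached (1/3) = 1, so the symbol is -1

-1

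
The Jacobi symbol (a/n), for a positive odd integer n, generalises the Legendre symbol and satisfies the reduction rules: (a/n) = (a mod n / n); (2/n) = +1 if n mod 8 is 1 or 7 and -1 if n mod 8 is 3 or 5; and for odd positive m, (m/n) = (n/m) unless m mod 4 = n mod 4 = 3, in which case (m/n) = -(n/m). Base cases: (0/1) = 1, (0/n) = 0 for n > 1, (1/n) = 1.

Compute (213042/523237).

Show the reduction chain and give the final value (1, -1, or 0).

-1

factor out 2^1: 213042 = 2^1·106521; with 523237 mod 8 = 5, (2/523237) = -1; sign now -1; continue with (106521/523237)
flip (106521/523237) -> (523237/106521): both odd, 106521 mod 4 = 1, 523237 mod 4 = 1, so the flip contributes +1; sign now -1
(523237/106521): 523237 mod 106521 = 97153, so (523237/106521) = (97153/106521)
flip (97153/106521) -> (106521/97153): both odd, 97153 mod 4 = 1, 106521 mod 4 = 1, so the flip contributes +1; sign now -1
(106521/97153): 106521 mod 97153 = 9368, so (106521/97153) = (9368/97153)
factor out 2^3: 9368 = 2^3·1171; with 97153 mod 8 = 1, (2/97153) = +1; sign now -1; continue with (1171/97153)
flip (1171/97153) -> (97153/1171): both odd, 1171 mod 4 = 3, 97153 mod 4 = 1, so the flip contributes +1; sign now -1
(97153/1171): 97153 mod 1171 = 1131, so (97153/1171) = (1131/1171)
flip (1131/1171) -> (1171/1131): both odd, 1131 mod 4 = 3, 1171 mod 4 = 3, so the flip contributes -1; sign now +1
(1171/1131): 1171 mod 1131 = 40, so (1171/1131) = (40/1131)
factor out 2^3: 40 = 2^3·5; with 1131 mod 8 = 3, (2/1131) = -1; sign now -1; continue with (5/1131)
flip (5/1131) -> (1131/5): both odd, 5 mod 4 = 1, 1131 mod 4 = 3, so the flip contributes +1; sign now -1
(1131/5): 1131 mod 5 = 1, so (1131/5) = (1/5)
reached (1/5) = 1, so the symbol is -1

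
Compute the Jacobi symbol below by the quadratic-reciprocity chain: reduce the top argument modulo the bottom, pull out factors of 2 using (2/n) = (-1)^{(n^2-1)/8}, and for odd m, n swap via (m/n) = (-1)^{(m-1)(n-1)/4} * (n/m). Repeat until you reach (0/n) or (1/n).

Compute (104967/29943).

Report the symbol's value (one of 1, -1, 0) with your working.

(104967/29943): 104967 mod 29943 = 15138, so (104967/29943) = (15138/29943)
factor out 2^1: 15138 = 2^1·7569; with 29943 mod 8 = 7, (2/29943) = +1; sign now +1; continue with (7569/29943)
flip (7569/29943) -> (29943/7569): both odd, 7569 mod 4 = 1, 29943 mod 4 = 3, so the flip contributes +1; sign now +1
(29943/7569): 29943 mod 7569 = 7236, so (29943/7569) = (7236/7569)
factor out 2^2: 7236 = 2^2·1809; with 7569 mod 8 = 1, (2/7569) = +1; sign now +1; continue with (1809/7569)
flip (1809/7569) -> (7569/1809): both odd, 1809 mod 4 = 1, 7569 mod 4 = 1, so the flip contributes +1; sign now +1
(7569/1809): 7569 mod 1809 = 333, so (7569/1809) = (333/1809)
flip (333/1809) -> (1809/333): both odd, 333 mod 4 = 1, 1809 mod 4 = 1, so the flip contributes +1; sign now +1
(1809/333): 1809 mod 333 = 144, so (1809/333) = (144/333)
factor out 2^4: 144 = 2^4·9; with 333 mod 8 = 5, (2/333) = -1; sign now +1; continue with (9/333)
flip (9/333) -> (333/9): both odd, 9 mod 4 = 1, 333 mod 4 = 1, so the flip contributes +1; sign now +1
(333/9): 333 mod 9 = 0, so (333/9) = (0/9)
reached (0/9); gcd(a, n) > 1, so (0/9) = 0 and the symbol is 0

0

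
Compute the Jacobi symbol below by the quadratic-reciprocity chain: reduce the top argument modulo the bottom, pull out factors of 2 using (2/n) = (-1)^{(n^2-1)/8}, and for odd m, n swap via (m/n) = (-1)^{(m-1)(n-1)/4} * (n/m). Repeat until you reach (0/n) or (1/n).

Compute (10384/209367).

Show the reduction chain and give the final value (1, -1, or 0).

1

factor out 2^4: 10384 = 2^4·649; with 209367 mod 8 = 7, (2/209367) = +1; sign now +1; continue with (649/209367)
flip (649/209367) -> (209367/649): both odd, 649 mod 4 = 1, 209367 mod 4 = 3, so the flip contributes +1; sign now +1
(209367/649): 209367 mod 649 = 389, so (209367/649) = (389/649)
flip (389/649) -> (649/389): both odd, 389 mod 4 = 1, 649 mod 4 = 1, so the flip contributes +1; sign now +1
(649/389): 649 mod 389 = 260, so (649/389) = (260/389)
factor out 2^2: 260 = 2^2·65; with 389 mod 8 = 5, (2/389) = -1; sign now +1; continue with (65/389)
flip (65/389) -> (389/65): both odd, 65 mod 4 = 1, 389 mod 4 = 1, so the flip contributes +1; sign now +1
(389/65): 389 mod 65 = 64, so (389/65) = (64/65)
factor out 2^6: 64 = 2^6·1; with 65 mod 8 = 1, (2/65) = +1; sign now +1; continue with (1/65)
reached (1/65) = 1, so the symbol is +1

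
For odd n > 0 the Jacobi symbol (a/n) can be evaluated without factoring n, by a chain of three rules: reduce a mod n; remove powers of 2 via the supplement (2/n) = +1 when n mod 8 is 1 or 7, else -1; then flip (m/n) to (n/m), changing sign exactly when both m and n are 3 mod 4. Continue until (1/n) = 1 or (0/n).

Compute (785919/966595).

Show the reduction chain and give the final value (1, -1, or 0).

-1

reciprocity: (785919/966595) = -1·(966595/785919) since 785919 mod 4 = 3, 966595 mod 4 = 3; sign now -1
(966595/785919) = (180676/785919)   [reduce mod 785919]
180676 = 2^2·45169; (2/785919) = +1 since 785919 mod 8 = 7, so (180676/785919) = (+1)^2·(45169/785919); sign now -1
reciprocity: (45169/785919) = +1·(785919/45169) since 45169 mod 4 = 1, 785919 mod 4 = 3; sign now -1
(785919/45169) = (18046/45169)   [reduce mod 45169]
18046 = 2^1·9023; (2/45169) = +1 since 45169 mod 8 = 1, so (18046/45169) = (+1)^1·(9023/45169); sign now -1
reciprocity: (9023/45169) = +1·(45169/9023) since 9023 mod 4 = 3, 45169 mod 4 = 1; sign now -1
(45169/9023) = (54/9023)   [reduce mod 9023]
54 = 2^1·27; (2/9023) = +1 since 9023 mod 8 = 7, so (54/9023) = (+1)^1·(27/9023); sign now -1
reciprocity: (27/9023) = -1·(9023/27) since 27 mod 4 = 3, 9023 mod 4 = 3; sign now +1
(9023/27) = (5/27)   [reduce mod 27]
reciprocity: (5/27) = +1·(27/5) since 5 mod 4 = 1, 27 mod 4 = 3; sign now +1
(27/5) = (2/5)   [reduce mod 5]
2 = 2^1·1; (2/5) = -1 since 5 mod 8 = 5, so (2/5) = (-1)^1·(1/5); sign now -1
(1/5) = 1; final value = sign = -1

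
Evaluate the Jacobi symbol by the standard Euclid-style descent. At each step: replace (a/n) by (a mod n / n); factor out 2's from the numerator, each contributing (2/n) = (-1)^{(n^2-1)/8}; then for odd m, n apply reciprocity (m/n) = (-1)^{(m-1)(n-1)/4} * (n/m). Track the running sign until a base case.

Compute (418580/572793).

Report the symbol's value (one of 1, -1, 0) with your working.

1

418580 = 2^2·104645; (2/572793) = +1 since 572793 mod 8 = 1, so (418580/572793) = (+1)^2·(104645/572793); sign now +1
reciprocity: (104645/572793) = +1·(572793/104645) since 104645 mod 4 = 1, 572793 mod 4 = 1; sign now +1
(572793/104645) = (49568/104645)   [reduce mod 104645]
49568 = 2^5·1549; (2/104645) = -1 since 104645 mod 8 = 5, so (49568/104645) = (-1)^5·(1549/104645); sign now -1
reciprocity: (1549/104645) = +1·(104645/1549) since 1549 mod 4 = 1, 104645 mod 4 = 1; sign now -1
(104645/1549) = (862/1549)   [reduce mod 1549]
862 = 2^1·431; (2/1549) = -1 since 1549 mod 8 = 5, so (862/1549) = (-1)^1·(431/1549); sign now +1
reciprocity: (431/1549) = +1·(1549/431) since 431 mod 4 = 3, 1549 mod 4 = 1; sign now +1
(1549/431) = (256/431)   [reduce mod 431]
256 = 2^8·1; (2/431) = +1 since 431 mod 8 = 7, so (256/431) = (+1)^8·(1/431); sign now +1
(1/431) = 1; final value = sign = +1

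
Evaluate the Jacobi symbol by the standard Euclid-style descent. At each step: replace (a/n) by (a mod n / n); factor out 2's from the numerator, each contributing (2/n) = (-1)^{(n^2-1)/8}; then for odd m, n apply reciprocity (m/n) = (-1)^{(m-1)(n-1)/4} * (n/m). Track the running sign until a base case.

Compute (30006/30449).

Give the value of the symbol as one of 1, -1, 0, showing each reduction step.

30006 = 2^1·15003; (2/30449) = +1 since 30449 mod 8 = 1, so (30006/30449) = (+1)^1·(15003/30449); sign now +1
reciprocity: (15003/30449) = +1·(30449/15003) since 15003 mod 4 = 3, 30449 mod 4 = 1; sign now +1
(30449/15003) = (443/15003)   [reduce mod 15003]
reciprocity: (443/15003) = -1·(15003/443) since 443 mod 4 = 3, 15003 mod 4 = 3; sign now -1
(15003/443) = (384/443)   [reduce mod 443]
384 = 2^7·3; (2/443) = -1 since 443 mod 8 = 3, so (384/443) = (-1)^7·(3/443); sign now +1
reciprocity: (3/443) = -1·(443/3) since 3 mod 4 = 3, 443 mod 4 = 3; sign now -1
(443/3) = (2/3)   [reduce mod 3]
2 = 2^1·1; (2/3) = -1 since 3 mod 8 = 3, so (2/3) = (-1)^1·(1/3); sign now +1
(1/3) = 1; final value = sign = +1

1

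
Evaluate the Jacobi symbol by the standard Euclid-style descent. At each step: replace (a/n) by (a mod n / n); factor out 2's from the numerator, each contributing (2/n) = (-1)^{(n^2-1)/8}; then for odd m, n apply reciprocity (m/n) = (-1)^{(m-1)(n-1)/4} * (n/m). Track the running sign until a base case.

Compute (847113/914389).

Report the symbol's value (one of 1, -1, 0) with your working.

reciprocity: (847113/914389) = +1·(914389/847113) since 847113 mod 4 = 1, 914389 mod 4 = 1; sign now +1
(914389/847113) = (67276/847113)   [reduce mod 847113]
67276 = 2^2·16819; (2/847113) = +1 since 847113 mod 8 = 1, so (67276/847113) = (+1)^2·(16819/847113); sign now +1
reciprocity: (16819/847113) = +1·(847113/16819) since 16819 mod 4 = 3, 847113 mod 4 = 1; sign now +1
(847113/16819) = (6163/16819)   [reduce mod 16819]
reciprocity: (6163/16819) = -1·(16819/6163) since 6163 mod 4 = 3, 16819 mod 4 = 3; sign now -1
(16819/6163) = (4493/6163)   [reduce mod 6163]
reciprocity: (4493/6163) = +1·(6163/4493) since 4493 mod 4 = 1, 6163 mod 4 = 3; sign now -1
(6163/4493) = (1670/4493)   [reduce mod 4493]
1670 = 2^1·835; (2/4493) = -1 since 4493 mod 8 = 5, so (1670/4493) = (-1)^1·(835/4493); sign now +1
reciprocity: (835/4493) = +1·(4493/835) since 835 mod 4 = 3, 4493 mod 4 = 1; sign now +1
(4493/835) = (318/835)   [reduce mod 835]
318 = 2^1·159; (2/835) = -1 since 835 mod 8 = 3, so (318/835) = (-1)^1·(159/835); sign now -1
reciprocity: (159/835) = -1·(835/159) since 159 mod 4 = 3, 835 mod 4 = 3; sign now +1
(835/159) = (40/159)   [reduce mod 159]
40 = 2^3·5; (2/159) = +1 since 159 mod 8 = 7, so (40/159) = (+1)^3·(5/159); sign now +1
reciprocity: (5/159) = +1·(159/5) since 5 mod 4 = 1, 159 mod 4 = 3; sign now +1
(159/5) = (4/5)   [reduce mod 5]
4 = 2^2·1; (2/5) = -1 since 5 mod 8 = 5, so (4/5) = (-1)^2·(1/5); sign now +1
(1/5) = 1; final value = sign = +1

1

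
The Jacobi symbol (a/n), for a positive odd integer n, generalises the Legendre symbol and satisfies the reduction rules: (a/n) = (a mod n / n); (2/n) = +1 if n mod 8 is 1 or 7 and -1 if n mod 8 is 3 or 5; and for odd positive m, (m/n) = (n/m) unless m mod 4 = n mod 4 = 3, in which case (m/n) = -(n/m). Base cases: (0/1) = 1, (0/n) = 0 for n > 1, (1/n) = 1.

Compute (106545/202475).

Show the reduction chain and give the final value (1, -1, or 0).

reciprocity: (106545/202475) = +1·(202475/106545) since 106545 mod 4 = 1, 202475 mod 4 = 3; sign now +1
(202475/106545) = (95930/106545)   [reduce mod 106545]
95930 = 2^1·47965; (2/106545) = +1 since 106545 mod 8 = 1, so (95930/106545) = (+1)^1·(47965/106545); sign now +1
reciprocity: (47965/106545) = +1·(106545/47965) since 47965 mod 4 = 1, 106545 mod 4 = 1; sign now +1
(106545/47965) = (10615/47965)   [reduce mod 47965]
reciprocity: (10615/47965) = +1·(47965/10615) since 10615 mod 4 = 3, 47965 mod 4 = 1; sign now +1
(47965/10615) = (5505/10615)   [reduce mod 10615]
reciprocity: (5505/10615) = +1·(10615/5505) since 5505 mod 4 = 1, 10615 mod 4 = 3; sign now +1
(10615/5505) = (5110/5505)   [reduce mod 5505]
5110 = 2^1·2555; (2/5505) = +1 since 5505 mod 8 = 1, so (5110/5505) = (+1)^1·(2555/5505); sign now +1
reciprocity: (2555/5505) = +1·(5505/2555) since 2555 mod 4 = 3, 5505 mod 4 = 1; sign now +1
(5505/2555) = (395/2555)   [reduce mod 2555]
reciprocity: (395/2555) = -1·(2555/395) since 395 mod 4 = 3, 2555 mod 4 = 3; sign now -1
(2555/395) = (185/395)   [reduce mod 395]
reciprocity: (185/395) = +1·(395/185) since 185 mod 4 = 1, 395 mod 4 = 3; sign now -1
(395/185) = (25/185)   [reduce mod 185]
reciprocity: (25/185) = +1·(185/25) since 25 mod 4 = 1, 185 mod 4 = 1; sign now -1
(185/25) = (10/25)   [reduce mod 25]
10 = 2^1·5; (2/25) = +1 since 25 mod 8 = 1, so (10/25) = (+1)^1·(5/25); sign now -1
reciprocity: (5/25) = +1·(25/5) since 5 mod 4 = 1, 25 mod 4 = 1; sign now -1
(25/5) = (0/5)   [reduce mod 5]
(0/5) = 0   [gcd(a, n) > 1]; final value = 0

0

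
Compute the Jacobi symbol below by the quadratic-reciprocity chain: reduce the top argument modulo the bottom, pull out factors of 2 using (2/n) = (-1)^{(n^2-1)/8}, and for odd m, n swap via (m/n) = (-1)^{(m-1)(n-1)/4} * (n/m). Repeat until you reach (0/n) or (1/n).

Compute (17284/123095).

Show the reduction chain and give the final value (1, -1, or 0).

1

factor out 2^2: 17284 = 2^2·4321; with 123095 mod 8 = 7, (2/123095) = +1; sign now +1; continue with (4321/123095)
flip (4321/123095) -> (123095/4321): both odd, 4321 mod 4 = 1, 123095 mod 4 = 3, so the flip contributes +1; sign now +1
(123095/4321): 123095 mod 4321 = 2107, so (123095/4321) = (2107/4321)
flip (2107/4321) -> (4321/2107): both odd, 2107 mod 4 = 3, 4321 mod 4 = 1, so the flip contributes +1; sign now +1
(4321/2107): 4321 mod 2107 = 107, so (4321/2107) = (107/2107)
flip (107/2107) -> (2107/107): both odd, 107 mod 4 = 3, 2107 mod 4 = 3, so the flip contributes -1; sign now -1
(2107/107): 2107 mod 107 = 74, so (2107/107) = (74/107)
factor out 2^1: 74 = 2^1·37; with 107 mod 8 = 3, (2/107) = -1; sign now +1; continue with (37/107)
flip (37/107) -> (107/37): both odd, 37 mod 4 = 1, 107 mod 4 = 3, so the flip contributes +1; sign now +1
(107/37): 107 mod 37 = 33, so (107/37) = (33/37)
flip (33/37) -> (37/33): both odd, 33 mod 4 = 1, 37 mod 4 = 1, so the flip contributes +1; sign now +1
(37/33): 37 mod 33 = 4, so (37/33) = (4/33)
factor out 2^2: 4 = 2^2·1; with 33 mod 8 = 1, (2/33) = +1; sign now +1; continue with (1/33)
reached (1/33) = 1, so the symbol is +1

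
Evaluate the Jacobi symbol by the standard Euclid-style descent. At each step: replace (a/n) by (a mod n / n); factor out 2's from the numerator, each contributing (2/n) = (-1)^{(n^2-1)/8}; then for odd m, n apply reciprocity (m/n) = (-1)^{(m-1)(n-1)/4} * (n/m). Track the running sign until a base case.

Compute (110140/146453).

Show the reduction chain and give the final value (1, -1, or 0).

110140 = 2^2·27535; (2/146453) = -1 since 146453 mod 8 = 5, so (110140/146453) = (-1)^2·(27535/146453); sign now +1
reciprocity: (27535/146453) = +1·(146453/27535) since 27535 mod 4 = 3, 146453 mod 4 = 1; sign now +1
(146453/27535) = (8778/27535)   [reduce mod 27535]
8778 = 2^1·4389; (2/27535) = +1 since 27535 mod 8 = 7, so (8778/27535) = (+1)^1·(4389/27535); sign now +1
reciprocity: (4389/27535) = +1·(27535/4389) since 4389 mod 4 = 1, 27535 mod 4 = 3; sign now +1
(27535/4389) = (1201/4389)   [reduce mod 4389]
reciprocity: (1201/4389) = +1·(4389/1201) since 1201 mod 4 = 1, 4389 mod 4 = 1; sign now +1
(4389/1201) = (786/1201)   [reduce mod 1201]
786 = 2^1·393; (2/1201) = +1 since 1201 mod 8 = 1, so (786/1201) = (+1)^1·(393/1201); sign now +1
reciprocity: (393/1201) = +1·(1201/393) since 393 mod 4 = 1, 1201 mod 4 = 1; sign now +1
(1201/393) = (22/393)   [reduce mod 393]
22 = 2^1·11; (2/393) = +1 since 393 mod 8 = 1, so (22/393) = (+1)^1·(11/393); sign now +1
reciprocity: (11/393) = +1·(393/11) since 11 mod 4 = 3, 393 mod 4 = 1; sign now +1
(393/11) = (8/11)   [reduce mod 11]
8 = 2^3·1; (2/11) = -1 since 11 mod 8 = 3, so (8/11) = (-1)^3·(1/11); sign now -1
(1/11) = 1; final value = sign = -1

-1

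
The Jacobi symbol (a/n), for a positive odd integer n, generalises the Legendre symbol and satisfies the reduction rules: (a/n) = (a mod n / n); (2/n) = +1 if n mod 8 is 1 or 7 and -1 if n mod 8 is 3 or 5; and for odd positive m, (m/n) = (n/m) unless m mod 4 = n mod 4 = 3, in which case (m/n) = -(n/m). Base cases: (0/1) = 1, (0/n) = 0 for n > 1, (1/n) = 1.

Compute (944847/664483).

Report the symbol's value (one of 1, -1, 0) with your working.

-1

(944847/664483) = (280364/664483)   [reduce mod 664483]
280364 = 2^2·70091; (2/664483) = -1 since 664483 mod 8 = 3, so (280364/664483) = (-1)^2·(70091/664483); sign now +1
reciprocity: (70091/664483) = -1·(664483/70091) since 70091 mod 4 = 3, 664483 mod 4 = 3; sign now -1
(664483/70091) = (33664/70091)   [reduce mod 70091]
33664 = 2^7·263; (2/70091) = -1 since 70091 mod 8 = 3, so (33664/70091) = (-1)^7·(263/70091); sign now +1
reciprocity: (263/70091) = -1·(70091/263) since 263 mod 4 = 3, 70091 mod 4 = 3; sign now -1
(70091/263) = (133/263)   [reduce mod 263]
reciprocity: (133/263) = +1·(263/133) since 133 mod 4 = 1, 263 mod 4 = 3; sign now -1
(263/133) = (130/133)   [reduce mod 133]
130 = 2^1·65; (2/133) = -1 since 133 mod 8 = 5, so (130/133) = (-1)^1·(65/133); sign now +1
reciprocity: (65/133) = +1·(133/65) since 65 mod 4 = 1, 133 mod 4 = 1; sign now +1
(133/65) = (3/65)   [reduce mod 65]
reciprocity: (3/65) = +1·(65/3) since 3 mod 4 = 3, 65 mod 4 = 1; sign now +1
(65/3) = (2/3)   [reduce mod 3]
2 = 2^1·1; (2/3) = -1 since 3 mod 8 = 3, so (2/3) = (-1)^1·(1/3); sign now -1
(1/3) = 1; final value = sign = -1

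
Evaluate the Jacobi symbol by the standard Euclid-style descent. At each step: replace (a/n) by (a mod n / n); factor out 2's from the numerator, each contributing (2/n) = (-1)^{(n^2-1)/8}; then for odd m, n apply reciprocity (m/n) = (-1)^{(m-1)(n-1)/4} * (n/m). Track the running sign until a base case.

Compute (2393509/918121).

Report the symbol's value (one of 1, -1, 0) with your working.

1

(2393509/918121): 2393509 mod 918121 = 557267, so (2393509/918121) = (557267/918121)
flip (557267/918121) -> (918121/557267): both odd, 557267 mod 4 = 3, 918121 mod 4 = 1, so the flip contributes +1; sign now +1
(918121/557267): 918121 mod 557267 = 360854, so (918121/557267) = (360854/557267)
factor out 2^1: 360854 = 2^1·180427; with 557267 mod 8 = 3, (2/557267) = -1; sign now -1; continue with (180427/557267)
flip (180427/557267) -> (557267/180427): both odd, 180427 mod 4 = 3, 557267 mod 4 = 3, so the flip contributes -1; sign now +1
(557267/180427): 557267 mod 180427 = 15986, so (557267/180427) = (15986/180427)
factor out 2^1: 15986 = 2^1·7993; with 180427 mod 8 = 3, (2/180427) = -1; sign now -1; continue with (7993/180427)
flip (7993/180427) -> (180427/7993): both odd, 7993 mod 4 = 1, 180427 mod 4 = 3, so the flip contributes +1; sign now -1
(180427/7993): 180427 mod 7993 = 4581, so (180427/7993) = (4581/7993)
flip (4581/7993) -> (7993/4581): both odd, 4581 mod 4 = 1, 7993 mod 4 = 1, so the flip contributes +1; sign now -1
(7993/4581): 7993 mod 4581 = 3412, so (7993/4581) = (3412/4581)
factor out 2^2: 3412 = 2^2·853; with 4581 mod 8 = 5, (2/4581) = -1; sign now -1; continue with (853/4581)
flip (853/4581) -> (4581/853): both odd, 853 mod 4 = 1, 4581 mod 4 = 1, so the flip contributes +1; sign now -1
(4581/853): 4581 mod 853 = 316, so (4581/853) = (316/853)
factor out 2^2: 316 = 2^2·79; with 853 mod 8 = 5, (2/853) = -1; sign now -1; continue with (79/853)
flip (79/853) -> (853/79): both odd, 79 mod 4 = 3, 853 mod 4 = 1, so the flip contributes +1; sign now -1
(853/79): 853 mod 79 = 63, so (853/79) = (63/79)
flip (63/79) -> (79/63): both odd, 63 mod 4 = 3, 79 mod 4 = 3, so the flip contributes -1; sign now +1
(79/63): 79 mod 63 = 16, so (79/63) = (16/63)
factor out 2^4: 16 = 2^4·1; with 63 mod 8 = 7, (2/63) = +1; sign now +1; continue with (1/63)
reached (1/63) = 1, so the symbol is +1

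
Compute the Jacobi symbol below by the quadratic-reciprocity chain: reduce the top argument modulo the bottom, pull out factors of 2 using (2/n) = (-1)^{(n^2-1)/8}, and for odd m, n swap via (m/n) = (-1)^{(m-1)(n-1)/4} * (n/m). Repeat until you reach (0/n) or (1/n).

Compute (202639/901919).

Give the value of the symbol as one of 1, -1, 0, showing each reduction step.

-1

flip (202639/901919) -> (901919/202639): both odd, 202639 mod 4 = 3, 901919 mod 4 = 3, so the flip contributes -1; sign now -1
(901919/202639): 901919 mod 202639 = 91363, so (901919/202639) = (91363/202639)
flip (91363/202639) -> (202639/91363): both odd, 91363 mod 4 = 3, 202639 mod 4 = 3, so the flip contributes -1; sign now +1
(202639/91363): 202639 mod 91363 = 19913, so (202639/91363) = (19913/91363)
flip (19913/91363) -> (91363/19913): both odd, 19913 mod 4 = 1, 91363 mod 4 = 3, so the flip contributes +1; sign now +1
(91363/19913): 91363 mod 19913 = 11711, so (91363/19913) = (11711/19913)
flip (11711/19913) -> (19913/11711): both odd, 11711 mod 4 = 3, 19913 mod 4 = 1, so the flip contributes +1; sign now +1
(19913/11711): 19913 mod 11711 = 8202, so (19913/11711) = (8202/11711)
factor out 2^1: 8202 = 2^1·4101; with 11711 mod 8 = 7, (2/11711) = +1; sign now +1; continue with (4101/11711)
flip (4101/11711) -> (11711/4101): both odd, 4101 mod 4 = 1, 11711 mod 4 = 3, so the flip contributes +1; sign now +1
(11711/4101): 11711 mod 4101 = 3509, so (11711/4101) = (3509/4101)
flip (3509/4101) -> (4101/3509): both odd, 3509 mod 4 = 1, 4101 mod 4 = 1, so the flip contributes +1; sign now +1
(4101/3509): 4101 mod 3509 = 592, so (4101/3509) = (592/3509)
factor out 2^4: 592 = 2^4·37; with 3509 mod 8 = 5, (2/3509) = -1; sign now +1; continue with (37/3509)
flip (37/3509) -> (3509/37): both odd, 37 mod 4 = 1, 3509 mod 4 = 1, so the flip contributes +1; sign now +1
(3509/37): 3509 mod 37 = 31, so (3509/37) = (31/37)
flip (31/37) -> (37/31): both odd, 31 mod 4 = 3, 37 mod 4 = 1, so the flip contributes +1; sign now +1
(37/31): 37 mod 31 = 6, so (37/31) = (6/31)
factor out 2^1: 6 = 2^1·3; with 31 mod 8 = 7, (2/31) = +1; sign now +1; continue with (3/31)
flip (3/31) -> (31/3): both odd, 3 mod 4 = 3, 31 mod 4 = 3, so the flip contributes -1; sign now -1
(31/3): 31 mod 3 = 1, so (31/3) = (1/3)
reached (1/3) = 1, so the symbol is -1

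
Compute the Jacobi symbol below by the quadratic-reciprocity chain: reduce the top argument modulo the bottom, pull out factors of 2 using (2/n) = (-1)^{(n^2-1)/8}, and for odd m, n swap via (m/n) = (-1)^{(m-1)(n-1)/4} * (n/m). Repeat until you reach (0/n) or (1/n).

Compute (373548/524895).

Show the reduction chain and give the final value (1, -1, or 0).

factor out 2^2: 373548 = 2^2·93387; with 524895 mod 8 = 7, (2/524895) = +1; sign now +1; continue with (93387/524895)
flip (93387/524895) -> (524895/93387): both odd, 93387 mod 4 = 3, 524895 mod 4 = 3, so the flip contributes -1; sign now -1
(524895/93387): 524895 mod 93387 = 57960, so (524895/93387) = (57960/93387)
factor out 2^3: 57960 = 2^3·7245; with 93387 mod 8 = 3, (2/93387) = -1; sign now +1; continue with (7245/93387)
flip (7245/93387) -> (93387/7245): both odd, 7245 mod 4 = 1, 93387 mod 4 = 3, so the flip contributes +1; sign now +1
(93387/7245): 93387 mod 7245 = 6447, so (93387/7245) = (6447/7245)
flip (6447/7245) -> (7245/6447): both odd, 6447 mod 4 = 3, 7245 mod 4 = 1, so the flip contributes +1; sign now +1
(7245/6447): 7245 mod 6447 = 798, so (7245/6447) = (798/6447)
factor out 2^1: 798 = 2^1·399; with 6447 mod 8 = 7, (2/6447) = +1; sign now +1; continue with (399/6447)
flip (399/6447) -> (6447/399): both odd, 399 mod 4 = 3, 6447 mod 4 = 3, so the flip contributes -1; sign now -1
(6447/399): 6447 mod 399 = 63, so (6447/399) = (63/399)
flip (63/399) -> (399/63): both odd, 63 mod 4 = 3, 399 mod 4 = 3, so the flip contributes -1; sign now +1
(399/63): 399 mod 63 = 21, so (399/63) = (21/63)
flip (21/63) -> (63/21): both odd, 21 mod 4 = 1, 63 mod 4 = 3, so the flip contributes +1; sign now +1
(63/21): 63 mod 21 = 0, so (63/21) = (0/21)
reached (0/21); gcd(a, n) > 1, so (0/21) = 0 and the symbol is 0

0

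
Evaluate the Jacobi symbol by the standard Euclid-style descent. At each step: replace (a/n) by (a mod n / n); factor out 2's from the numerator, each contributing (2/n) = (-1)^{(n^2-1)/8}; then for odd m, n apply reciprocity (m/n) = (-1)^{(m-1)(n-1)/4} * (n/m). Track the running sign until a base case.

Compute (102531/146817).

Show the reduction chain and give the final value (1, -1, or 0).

0

reciprocity: (102531/146817) = +1·(146817/102531) since 102531 mod 4 = 3, 146817 mod 4 = 1; sign now +1
(146817/102531) = (44286/102531)   [reduce mod 102531]
44286 = 2^1·22143; (2/102531) = -1 since 102531 mod 8 = 3, so (44286/102531) = (-1)^1·(22143/102531); sign now -1
reciprocity: (22143/102531) = -1·(102531/22143) since 22143 mod 4 = 3, 102531 mod 4 = 3; sign now +1
(102531/22143) = (13959/22143)   [reduce mod 22143]
reciprocity: (13959/22143) = -1·(22143/13959) since 13959 mod 4 = 3, 22143 mod 4 = 3; sign now -1
(22143/13959) = (8184/13959)   [reduce mod 13959]
8184 = 2^3·1023; (2/13959) = +1 since 13959 mod 8 = 7, so (8184/13959) = (+1)^3·(1023/13959); sign now -1
reciprocity: (1023/13959) = -1·(13959/1023) since 1023 mod 4 = 3, 13959 mod 4 = 3; sign now +1
(13959/1023) = (660/1023)   [reduce mod 1023]
660 = 2^2·165; (2/1023) = +1 since 1023 mod 8 = 7, so (660/1023) = (+1)^2·(165/1023); sign now +1
reciprocity: (165/1023) = +1·(1023/165) since 165 mod 4 = 1, 1023 mod 4 = 3; sign now +1
(1023/165) = (33/165)   [reduce mod 165]
reciprocity: (33/165) = +1·(165/33) since 33 mod 4 = 1, 165 mod 4 = 1; sign now +1
(165/33) = (0/33)   [reduce mod 33]
(0/33) = 0   [gcd(a, n) > 1]; final value = 0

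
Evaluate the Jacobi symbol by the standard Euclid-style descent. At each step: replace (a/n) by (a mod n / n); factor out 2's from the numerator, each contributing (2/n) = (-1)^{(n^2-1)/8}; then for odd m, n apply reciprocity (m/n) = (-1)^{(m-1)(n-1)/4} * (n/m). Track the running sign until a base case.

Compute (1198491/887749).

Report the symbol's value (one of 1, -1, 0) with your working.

(1198491/887749) = (310742/887749)   [reduce mod 887749]
310742 = 2^1·155371; (2/887749) = -1 since 887749 mod 8 = 5, so (310742/887749) = (-1)^1·(155371/887749); sign now -1
reciprocity: (155371/887749) = +1·(887749/155371) since 155371 mod 4 = 3, 887749 mod 4 = 1; sign now -1
(887749/155371) = (110894/155371)   [reduce mod 155371]
110894 = 2^1·55447; (2/155371) = -1 since 155371 mod 8 = 3, so (110894/155371) = (-1)^1·(55447/155371); sign now +1
reciprocity: (55447/155371) = -1·(155371/55447) since 55447 mod 4 = 3, 155371 mod 4 = 3; sign now -1
(155371/55447) = (44477/55447)   [reduce mod 55447]
reciprocity: (44477/55447) = +1·(55447/44477) since 44477 mod 4 = 1, 55447 mod 4 = 3; sign now -1
(55447/44477) = (10970/44477)   [reduce mod 44477]
10970 = 2^1·5485; (2/44477) = -1 since 44477 mod 8 = 5, so (10970/44477) = (-1)^1·(5485/44477); sign now +1
reciprocity: (5485/44477) = +1·(44477/5485) since 5485 mod 4 = 1, 44477 mod 4 = 1; sign now +1
(44477/5485) = (597/5485)   [reduce mod 5485]
reciprocity: (597/5485) = +1·(5485/597) since 597 mod 4 = 1, 5485 mod 4 = 1; sign now +1
(5485/597) = (112/597)   [reduce mod 597]
112 = 2^4·7; (2/597) = -1 since 597 mod 8 = 5, so (112/597) = (-1)^4·(7/597); sign now +1
reciprocity: (7/597) = +1·(597/7) since 7 mod 4 = 3, 597 mod 4 = 1; sign now +1
(597/7) = (2/7)   [reduce mod 7]
2 = 2^1·1; (2/7) = +1 since 7 mod 8 = 7, so (2/7) = (+1)^1·(1/7); sign now +1
(1/7) = 1; final value = sign = +1

1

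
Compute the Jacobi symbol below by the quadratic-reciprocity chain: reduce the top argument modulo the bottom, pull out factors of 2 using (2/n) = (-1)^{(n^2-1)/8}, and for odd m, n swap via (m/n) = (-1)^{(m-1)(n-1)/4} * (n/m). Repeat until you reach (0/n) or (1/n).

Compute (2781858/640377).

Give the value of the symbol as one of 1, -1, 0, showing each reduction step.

0

(2781858/640377): 2781858 mod 640377 = 220350, so (2781858/640377) = (220350/640377)
factor out 2^1: 220350 = 2^1·110175; with 640377 mod 8 = 1, (2/640377) = +1; sign now +1; continue with (110175/640377)
flip (110175/640377) -> (640377/110175): both odd, 110175 mod 4 = 3, 640377 mod 4 = 1, so the flip contributes +1; sign now +1
(640377/110175): 640377 mod 110175 = 89502, so (640377/110175) = (89502/110175)
factor out 2^1: 89502 = 2^1·44751; with 110175 mod 8 = 7, (2/110175) = +1; sign now +1; continue with (44751/110175)
flip (44751/110175) -> (110175/44751): both odd, 44751 mod 4 = 3, 110175 mod 4 = 3, so the flip contributes -1; sign now -1
(110175/44751): 110175 mod 44751 = 20673, so (110175/44751) = (20673/44751)
flip (20673/44751) -> (44751/20673): both odd, 20673 mod 4 = 1, 44751 mod 4 = 3, so the flip contributes +1; sign now -1
(44751/20673): 44751 mod 20673 = 3405, so (44751/20673) = (3405/20673)
flip (3405/20673) -> (20673/3405): both odd, 3405 mod 4 = 1, 20673 mod 4 = 1, so the flip contributes +1; sign now -1
(20673/3405): 20673 mod 3405 = 243, so (20673/3405) = (243/3405)
flip (243/3405) -> (3405/243): both odd, 243 mod 4 = 3, 3405 mod 4 = 1, so the flip contributes +1; sign now -1
(3405/243): 3405 mod 243 = 3, so (3405/243) = (3/243)
flip (3/243) -> (243/3): both odd, 3 mod 4 = 3, 243 mod 4 = 3, so the flip contributes -1; sign now +1
(243/3): 243 mod 3 = 0, so (243/3) = (0/3)
reached (0/3); gcd(a, n) > 1, so (0/3) = 0 and the symbol is 0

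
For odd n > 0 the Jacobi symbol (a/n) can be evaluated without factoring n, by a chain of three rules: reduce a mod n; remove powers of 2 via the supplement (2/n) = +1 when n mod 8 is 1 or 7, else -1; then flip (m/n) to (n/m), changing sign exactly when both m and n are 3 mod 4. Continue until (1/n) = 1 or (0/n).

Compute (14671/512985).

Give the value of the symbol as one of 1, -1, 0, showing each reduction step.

-1

reciprocity: (14671/512985) = +1·(512985/14671) since 14671 mod 4 = 3, 512985 mod 4 = 1; sign now +1
(512985/14671) = (14171/14671)   [reduce mod 14671]
reciprocity: (14171/14671) = -1·(14671/14171) since 14171 mod 4 = 3, 14671 mod 4 = 3; sign now -1
(14671/14171) = (500/14171)   [reduce mod 14171]
500 = 2^2·125; (2/14171) = -1 since 14171 mod 8 = 3, so (500/14171) = (-1)^2·(125/14171); sign now -1
reciprocity: (125/14171) = +1·(14171/125) since 125 mod 4 = 1, 14171 mod 4 = 3; sign now -1
(14171/125) = (46/125)   [reduce mod 125]
46 = 2^1·23; (2/125) = -1 since 125 mod 8 = 5, so (46/125) = (-1)^1·(23/125); sign now +1
reciprocity: (23/125) = +1·(125/23) since 23 mod 4 = 3, 125 mod 4 = 1; sign now +1
(125/23) = (10/23)   [reduce mod 23]
10 = 2^1·5; (2/23) = +1 since 23 mod 8 = 7, so (10/23) = (+1)^1·(5/23); sign now +1
reciprocity: (5/23) = +1·(23/5) since 5 mod 4 = 1, 23 mod 4 = 3; sign now +1
(23/5) = (3/5)   [reduce mod 5]
reciprocity: (3/5) = +1·(5/3) since 3 mod 4 = 3, 5 mod 4 = 1; sign now +1
(5/3) = (2/3)   [reduce mod 3]
2 = 2^1·1; (2/3) = -1 since 3 mod 8 = 3, so (2/3) = (-1)^1·(1/3); sign now -1
(1/3) = 1; final value = sign = -1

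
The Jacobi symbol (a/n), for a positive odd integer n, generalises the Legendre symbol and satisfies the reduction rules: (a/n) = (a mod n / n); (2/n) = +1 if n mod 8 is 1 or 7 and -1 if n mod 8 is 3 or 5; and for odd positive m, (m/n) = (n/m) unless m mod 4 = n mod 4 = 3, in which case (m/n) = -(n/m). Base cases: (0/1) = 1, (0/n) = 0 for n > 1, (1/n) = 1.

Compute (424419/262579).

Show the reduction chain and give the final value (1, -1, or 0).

(424419/262579) = (161840/262579)   [reduce mod 262579]
161840 = 2^4·10115; (2/262579) = -1 since 262579 mod 8 = 3, so (161840/262579) = (-1)^4·(10115/262579); sign now +1
reciprocity: (10115/262579) = -1·(262579/10115) since 10115 mod 4 = 3, 262579 mod 4 = 3; sign now -1
(262579/10115) = (9704/10115)   [reduce mod 10115]
9704 = 2^3·1213; (2/10115) = -1 since 10115 mod 8 = 3, so (9704/10115) = (-1)^3·(1213/10115); sign now +1
reciprocity: (1213/10115) = +1·(10115/1213) since 1213 mod 4 = 1, 10115 mod 4 = 3; sign now +1
(10115/1213) = (411/1213)   [reduce mod 1213]
reciprocity: (411/1213) = +1·(1213/411) since 411 mod 4 = 3, 1213 mod 4 = 1; sign now +1
(1213/411) = (391/411)   [reduce mod 411]
reciprocity: (391/411) = -1·(411/391) since 391 mod 4 = 3, 411 mod 4 = 3; sign now -1
(411/391) = (20/391)   [reduce mod 391]
20 = 2^2·5; (2/391) = +1 since 391 mod 8 = 7, so (20/391) = (+1)^2·(5/391); sign now -1
reciprocity: (5/391) = +1·(391/5) since 5 mod 4 = 1, 391 mod 4 = 3; sign now -1
(391/5) = (1/5)   [reduce mod 5]
(1/5) = 1; final value = sign = -1

-1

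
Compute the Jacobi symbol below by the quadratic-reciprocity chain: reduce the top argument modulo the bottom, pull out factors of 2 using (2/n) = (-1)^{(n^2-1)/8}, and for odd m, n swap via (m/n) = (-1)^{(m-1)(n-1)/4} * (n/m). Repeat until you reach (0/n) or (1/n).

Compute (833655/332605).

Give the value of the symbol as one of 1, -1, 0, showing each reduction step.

(833655/332605) = (168445/332605)   [reduce mod 332605]
reciprocity: (168445/332605) = +1·(332605/168445) since 168445 mod 4 = 1, 332605 mod 4 = 1; sign now +1
(332605/168445) = (164160/168445)   [reduce mod 168445]
164160 = 2^6·2565; (2/168445) = -1 since 168445 mod 8 = 5, so (164160/168445) = (-1)^6·(2565/168445); sign now +1
reciprocity: (2565/168445) = +1·(168445/2565) since 2565 mod 4 = 1, 168445 mod 4 = 1; sign now +1
(168445/2565) = (1720/2565)   [reduce mod 2565]
1720 = 2^3·215; (2/2565) = -1 since 2565 mod 8 = 5, so (1720/2565) = (-1)^3·(215/2565); sign now -1
reciprocity: (215/2565) = +1·(2565/215) since 215 mod 4 = 3, 2565 mod 4 = 1; sign now -1
(2565/215) = (200/215)   [reduce mod 215]
200 = 2^3·25; (2/215) = +1 since 215 mod 8 = 7, so (200/215) = (+1)^3·(25/215); sign now -1
reciprocity: (25/215) = +1·(215/25) since 25 mod 4 = 1, 215 mod 4 = 3; sign now -1
(215/25) = (15/25)   [reduce mod 25]
reciprocity: (15/25) = +1·(25/15) since 15 mod 4 = 3, 25 mod 4 = 1; sign now -1
(25/15) = (10/15)   [reduce mod 15]
10 = 2^1·5; (2/15) = +1 since 15 mod 8 = 7, so (10/15) = (+1)^1·(5/15); sign now -1
reciprocity: (5/15) = +1·(15/5) since 5 mod 4 = 1, 15 mod 4 = 3; sign now -1
(15/5) = (0/5)   [reduce mod 5]
(0/5) = 0   [gcd(a, n) > 1]; final value = 0

0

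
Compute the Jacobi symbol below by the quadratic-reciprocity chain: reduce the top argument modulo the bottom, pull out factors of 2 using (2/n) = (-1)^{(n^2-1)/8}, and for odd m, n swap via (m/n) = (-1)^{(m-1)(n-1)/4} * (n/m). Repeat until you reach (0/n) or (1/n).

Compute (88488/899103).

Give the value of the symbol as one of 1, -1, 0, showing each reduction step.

0

88488 = 2^3·11061; (2/899103) = +1 since 899103 mod 8 = 7, so (88488/899103) = (+1)^3·(11061/899103); sign now +1
reciprocity: (11061/899103) = +1·(899103/11061) since 11061 mod 4 = 1, 899103 mod 4 = 3; sign now +1
(899103/11061) = (3162/11061)   [reduce mod 11061]
3162 = 2^1·1581; (2/11061) = -1 since 11061 mod 8 = 5, so (3162/11061) = (-1)^1·(1581/11061); sign now -1
reciprocity: (1581/11061) = +1·(11061/1581) since 1581 mod 4 = 1, 11061 mod 4 = 1; sign now -1
(11061/1581) = (1575/1581)   [reduce mod 1581]
reciprocity: (1575/1581) = +1·(1581/1575) since 1575 mod 4 = 3, 1581 mod 4 = 1; sign now -1
(1581/1575) = (6/1575)   [reduce mod 1575]
6 = 2^1·3; (2/1575) = +1 since 1575 mod 8 = 7, so (6/1575) = (+1)^1·(3/1575); sign now -1
reciprocity: (3/1575) = -1·(1575/3) since 3 mod 4 = 3, 1575 mod 4 = 3; sign now +1
(1575/3) = (0/3)   [reduce mod 3]
(0/3) = 0   [gcd(a, n) > 1]; final value = 0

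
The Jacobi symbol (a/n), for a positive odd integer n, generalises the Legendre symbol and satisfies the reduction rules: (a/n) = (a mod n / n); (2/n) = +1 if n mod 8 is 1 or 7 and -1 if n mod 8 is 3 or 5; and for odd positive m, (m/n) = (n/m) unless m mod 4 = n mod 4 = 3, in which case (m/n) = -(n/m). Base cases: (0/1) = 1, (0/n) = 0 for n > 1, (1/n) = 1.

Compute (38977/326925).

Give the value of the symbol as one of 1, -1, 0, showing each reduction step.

flip (38977/326925) -> (326925/38977): both odd, 38977 mod 4 = 1, 326925 mod 4 = 1, so the flip contributes +1; sign now +1
(326925/38977): 326925 mod 38977 = 15109, so (326925/38977) = (15109/38977)
flip (15109/38977) -> (38977/15109): both odd, 15109 mod 4 = 1, 38977 mod 4 = 1, so the flip contributes +1; sign now +1
(38977/15109): 38977 mod 15109 = 8759, so (38977/15109) = (8759/15109)
flip (8759/15109) -> (15109/8759): both odd, 8759 mod 4 = 3, 15109 mod 4 = 1, so the flip contributes +1; sign now +1
(15109/8759): 15109 mod 8759 = 6350, so (15109/8759) = (6350/8759)
factor out 2^1: 6350 = 2^1·3175; with 8759 mod 8 = 7, (2/8759) = +1; sign now +1; continue with (3175/8759)
flip (3175/8759) -> (8759/3175): both odd, 3175 mod 4 = 3, 8759 mod 4 = 3, so the flip contributes -1; sign now -1
(8759/3175): 8759 mod 3175 = 2409, so (8759/3175) = (2409/3175)
flip (2409/3175) -> (3175/2409): both odd, 2409 mod 4 = 1, 3175 mod 4 = 3, so the flip contributes +1; sign now -1
(3175/2409): 3175 mod 2409 = 766, so (3175/2409) = (766/2409)
factor out 2^1: 766 = 2^1·383; with 2409 mod 8 = 1, (2/2409) = +1; sign now -1; continue with (383/2409)
flip (383/2409) -> (2409/383): both odd, 383 mod 4 = 3, 2409 mod 4 = 1, so the flip contributes +1; sign now -1
(2409/383): 2409 mod 383 = 111, so (2409/383) = (111/383)
flip (111/383) -> (383/111): both odd, 111 mod 4 = 3, 383 mod 4 = 3, so the flip contributes -1; sign now +1
(383/111): 383 mod 111 = 50, so (383/111) = (50/111)
factor out 2^1: 50 = 2^1·25; with 111 mod 8 = 7, (2/111) = +1; sign now +1; continue with (25/111)
flip (25/111) -> (111/25): both odd, 25 mod 4 = 1, 111 mod 4 = 3, so the flip contributes +1; sign now +1
(111/25): 111 mod 25 = 11, so (111/25) = (11/25)
flip (11/25) -> (25/11): both odd, 11 mod 4 = 3, 25 mod 4 = 1, so the flip contributes +1; sign now +1
(25/11): 25 mod 11 = 3, so (25/11) = (3/11)
flip (3/11) -> (11/3): both odd, 3 mod 4 = 3, 11 mod 4 = 3, so the flip contributes -1; sign now -1
(11/3): 11 mod 3 = 2, so (11/3) = (2/3)
factor out 2^1: 2 = 2^1·1; with 3 mod 8 = 3, (2/3) = -1; sign now +1; continue with (1/3)
reached (1/3) = 1, so the symbol is +1

1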